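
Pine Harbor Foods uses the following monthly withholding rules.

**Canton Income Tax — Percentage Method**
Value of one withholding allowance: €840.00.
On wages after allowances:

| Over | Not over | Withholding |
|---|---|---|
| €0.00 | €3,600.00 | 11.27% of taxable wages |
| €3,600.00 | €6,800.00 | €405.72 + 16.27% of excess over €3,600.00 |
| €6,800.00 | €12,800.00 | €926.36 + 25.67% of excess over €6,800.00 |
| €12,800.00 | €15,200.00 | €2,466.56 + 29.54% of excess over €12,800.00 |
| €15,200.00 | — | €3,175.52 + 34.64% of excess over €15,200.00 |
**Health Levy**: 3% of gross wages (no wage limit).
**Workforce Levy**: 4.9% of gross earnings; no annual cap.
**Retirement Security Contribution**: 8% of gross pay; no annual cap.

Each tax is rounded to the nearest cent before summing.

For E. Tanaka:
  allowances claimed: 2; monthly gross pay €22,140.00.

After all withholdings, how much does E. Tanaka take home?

€13,622.16

Canton Income Tax: taxable = €22,140.00 − 2×€840.00 = €20,460.00
  €3,175.52 + 34.64% × (€20,460.00 − €15,200.00) = €3,175.52 + 34.64% × €5,260.00 = €4,997.58
Health Levy: 3% × €22,140.00 = €664.20
Workforce Levy: 4.9% × €22,140.00 = €1,084.86
Retirement Security Contribution: 8% × €22,140.00 = €1,771.20
Total withheld: €4,997.58 + €664.20 + €1,084.86 + €1,771.20 = €8,517.84
Net pay: €22,140.00 − €8,517.84 = €13,622.16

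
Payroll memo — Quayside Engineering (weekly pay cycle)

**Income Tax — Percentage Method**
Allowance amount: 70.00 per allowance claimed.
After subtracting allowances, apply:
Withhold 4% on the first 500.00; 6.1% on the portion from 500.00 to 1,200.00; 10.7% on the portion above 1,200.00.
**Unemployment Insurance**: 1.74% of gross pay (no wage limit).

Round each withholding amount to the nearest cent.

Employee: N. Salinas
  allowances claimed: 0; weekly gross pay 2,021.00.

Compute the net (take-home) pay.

1,835.28

Income Tax: taxable = 2,021.00
  62.70 + 10.7% × (2,021.00 − 1,200.00) = 62.70 + 10.7% × 821.00 = 150.55
Unemployment Insurance: 1.74% × 2,021.00 = 35.17
Total withheld: 150.55 + 35.17 = 185.72
Net pay: 2,021.00 − 185.72 = 1,835.28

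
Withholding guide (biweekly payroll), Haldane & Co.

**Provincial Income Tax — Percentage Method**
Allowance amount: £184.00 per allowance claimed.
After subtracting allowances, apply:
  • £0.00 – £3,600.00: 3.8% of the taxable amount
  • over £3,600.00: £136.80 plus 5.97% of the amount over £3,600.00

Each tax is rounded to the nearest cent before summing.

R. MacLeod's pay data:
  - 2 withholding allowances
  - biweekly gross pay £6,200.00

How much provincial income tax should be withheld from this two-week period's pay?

Provincial Income Tax: taxable = £6,200.00 − 2×£184.00 = £5,832.00
  £136.80 + 5.97% × (£5,832.00 − £3,600.00) = £136.80 + 5.97% × £2,232.00 = £270.05

£270.05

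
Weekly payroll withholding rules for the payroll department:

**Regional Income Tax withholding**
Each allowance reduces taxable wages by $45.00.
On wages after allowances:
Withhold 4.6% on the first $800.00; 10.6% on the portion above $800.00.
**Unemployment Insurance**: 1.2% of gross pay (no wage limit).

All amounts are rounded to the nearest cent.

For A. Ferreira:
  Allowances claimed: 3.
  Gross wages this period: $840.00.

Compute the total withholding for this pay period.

Regional Income Tax: taxable = $840.00 − 3×$45.00 = $705.00
  4.6% × $705.00 = $32.43
Unemployment Insurance: 1.2% × $840.00 = $10.08
Total: $32.43 + $10.08 = $42.51

$42.51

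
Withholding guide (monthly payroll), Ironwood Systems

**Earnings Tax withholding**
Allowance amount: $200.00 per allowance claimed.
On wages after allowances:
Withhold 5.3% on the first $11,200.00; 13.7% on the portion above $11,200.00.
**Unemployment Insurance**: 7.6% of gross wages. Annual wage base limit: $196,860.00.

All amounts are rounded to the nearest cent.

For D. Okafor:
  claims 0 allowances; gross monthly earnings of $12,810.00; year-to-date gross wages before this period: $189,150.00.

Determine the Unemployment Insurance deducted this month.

Unemployment Insurance: cap $196,860.00 − YTD $189,150.00 = $7,710.00 subject; 7.6% × $7,710.00 = $585.96

$585.96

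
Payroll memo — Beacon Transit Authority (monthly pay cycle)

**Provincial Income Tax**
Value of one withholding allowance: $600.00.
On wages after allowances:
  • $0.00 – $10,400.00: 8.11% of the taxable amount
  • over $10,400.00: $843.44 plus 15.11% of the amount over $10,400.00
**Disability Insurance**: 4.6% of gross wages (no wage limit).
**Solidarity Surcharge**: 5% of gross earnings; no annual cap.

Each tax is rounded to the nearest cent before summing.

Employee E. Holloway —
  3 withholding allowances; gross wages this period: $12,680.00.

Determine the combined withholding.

$2,133.25

Provincial Income Tax: taxable = $12,680.00 − 3×$600.00 = $10,880.00
  $843.44 + 15.11% × ($10,880.00 − $10,400.00) = $843.44 + 15.11% × $480.00 = $915.97
Disability Insurance: 4.6% × $12,680.00 = $583.28
Solidarity Surcharge: 5% × $12,680.00 = $634.00
Total: $915.97 + $583.28 + $634.00 = $2,133.25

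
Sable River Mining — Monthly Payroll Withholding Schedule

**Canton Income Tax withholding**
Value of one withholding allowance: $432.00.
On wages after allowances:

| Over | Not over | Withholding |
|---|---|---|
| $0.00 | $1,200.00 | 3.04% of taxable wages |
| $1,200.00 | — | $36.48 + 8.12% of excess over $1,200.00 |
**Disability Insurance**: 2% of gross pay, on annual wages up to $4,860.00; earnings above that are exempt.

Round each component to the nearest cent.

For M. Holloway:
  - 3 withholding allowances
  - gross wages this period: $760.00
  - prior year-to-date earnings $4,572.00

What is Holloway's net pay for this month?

Canton Income Tax: taxable = $760.00 − 3×$432.00 = $-536.00
  Taxable ≤ 0 → $0.00
Disability Insurance: cap $4,860.00 − YTD $4,572.00 = $288.00 subject; 2% × $288.00 = $5.76
Total withheld: $0.00 + $5.76 = $5.76
Net pay: $760.00 − $5.76 = $754.24

$754.24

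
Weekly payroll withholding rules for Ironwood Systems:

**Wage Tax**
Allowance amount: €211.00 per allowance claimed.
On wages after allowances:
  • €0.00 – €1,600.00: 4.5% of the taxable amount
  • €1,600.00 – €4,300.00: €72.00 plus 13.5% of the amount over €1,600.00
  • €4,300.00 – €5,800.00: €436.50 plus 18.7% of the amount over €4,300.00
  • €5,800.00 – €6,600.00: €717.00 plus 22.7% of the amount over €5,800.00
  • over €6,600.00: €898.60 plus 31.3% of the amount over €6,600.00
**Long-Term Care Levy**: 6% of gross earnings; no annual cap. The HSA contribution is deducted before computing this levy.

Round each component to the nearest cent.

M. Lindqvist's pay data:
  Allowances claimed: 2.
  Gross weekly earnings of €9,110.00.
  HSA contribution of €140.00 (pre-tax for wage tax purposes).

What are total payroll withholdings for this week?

€2,046.52

Wage Tax: taxable = €9,110.00 − €140.00 − 2×€211.00 = €8,548.00
  €898.60 + 31.3% × (€8,548.00 − €6,600.00) = €898.60 + 31.3% × €1,948.00 = €1,508.32
Long-Term Care Levy: 6% × €8,970.00 = €538.20
Total: €1,508.32 + €538.20 = €2,046.52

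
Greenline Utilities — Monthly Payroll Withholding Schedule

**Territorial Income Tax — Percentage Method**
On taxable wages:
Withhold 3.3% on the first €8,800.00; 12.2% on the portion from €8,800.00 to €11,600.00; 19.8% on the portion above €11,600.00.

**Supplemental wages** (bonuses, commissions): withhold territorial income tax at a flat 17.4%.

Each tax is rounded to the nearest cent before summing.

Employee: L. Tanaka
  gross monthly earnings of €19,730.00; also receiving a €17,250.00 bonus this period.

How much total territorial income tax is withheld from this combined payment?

Territorial Income Tax: taxable = €19,730.00
  €632.00 + 19.8% × (€19,730.00 − €11,600.00) = €632.00 + 19.8% × €8,130.00 = €2,241.74
Supplemental (17.4% flat on bonus): 17.4% × €17,250.00 = €3,001.50
Total territorial income tax: €2,241.74 + €3,001.50 = €5,243.24

€5,243.24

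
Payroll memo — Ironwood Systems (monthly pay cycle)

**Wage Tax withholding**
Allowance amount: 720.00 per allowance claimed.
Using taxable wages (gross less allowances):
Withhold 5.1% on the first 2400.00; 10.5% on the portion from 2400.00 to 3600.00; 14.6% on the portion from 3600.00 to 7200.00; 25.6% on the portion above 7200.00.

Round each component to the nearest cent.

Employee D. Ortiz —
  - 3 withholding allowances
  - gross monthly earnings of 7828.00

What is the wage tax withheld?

Wage Tax: taxable = 7828.00 − 3×720.00 = 5668.00
  248.40 + 14.6% × (5668.00 − 3600.00) = 248.40 + 14.6% × 2068.00 = 550.33

550.33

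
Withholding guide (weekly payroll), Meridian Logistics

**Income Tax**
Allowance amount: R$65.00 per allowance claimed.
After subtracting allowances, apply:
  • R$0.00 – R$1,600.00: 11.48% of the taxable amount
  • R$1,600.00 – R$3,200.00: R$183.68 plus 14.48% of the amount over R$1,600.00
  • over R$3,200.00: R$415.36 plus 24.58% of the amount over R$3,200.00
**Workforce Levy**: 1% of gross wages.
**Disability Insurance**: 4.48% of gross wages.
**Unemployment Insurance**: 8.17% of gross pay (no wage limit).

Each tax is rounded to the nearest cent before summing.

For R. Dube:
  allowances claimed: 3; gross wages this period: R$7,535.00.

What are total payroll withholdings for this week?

R$2,461.50

Income Tax: taxable = R$7,535.00 − 3×R$65.00 = R$7,340.00
  R$415.36 + 24.58% × (R$7,340.00 − R$3,200.00) = R$415.36 + 24.58% × R$4,140.00 = R$1,432.97
Workforce Levy: 1% × R$7,535.00 = R$75.35
Disability Insurance: 4.48% × R$7,535.00 = R$337.57
Unemployment Insurance: 8.17% × R$7,535.00 = R$615.61
Total: R$1,432.97 + R$75.35 + R$337.57 + R$615.61 = R$2,461.50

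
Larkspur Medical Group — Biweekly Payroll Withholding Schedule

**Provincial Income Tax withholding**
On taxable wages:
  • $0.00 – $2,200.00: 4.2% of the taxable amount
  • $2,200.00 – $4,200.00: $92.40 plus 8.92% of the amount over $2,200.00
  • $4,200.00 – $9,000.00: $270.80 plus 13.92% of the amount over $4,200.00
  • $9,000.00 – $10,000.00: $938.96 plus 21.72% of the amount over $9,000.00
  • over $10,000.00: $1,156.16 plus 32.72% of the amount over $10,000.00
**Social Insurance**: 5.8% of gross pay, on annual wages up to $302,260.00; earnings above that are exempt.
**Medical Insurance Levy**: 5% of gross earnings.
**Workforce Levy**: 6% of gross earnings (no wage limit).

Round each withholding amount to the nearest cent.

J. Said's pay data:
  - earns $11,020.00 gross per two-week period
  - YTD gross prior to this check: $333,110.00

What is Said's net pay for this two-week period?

$8,317.90

Provincial Income Tax: taxable = $11,020.00
  $1,156.16 + 32.72% × ($11,020.00 − $10,000.00) = $1,156.16 + 32.72% × $1,020.00 = $1,489.90
Social Insurance: YTD $333,110.00 ≥ cap $302,260.00 → $0.00
Medical Insurance Levy: 5% × $11,020.00 = $551.00
Workforce Levy: 6% × $11,020.00 = $661.20
Total withheld: $1,489.90 + $0.00 + $551.00 + $661.20 = $2,702.10
Net pay: $11,020.00 − $2,702.10 = $8,317.90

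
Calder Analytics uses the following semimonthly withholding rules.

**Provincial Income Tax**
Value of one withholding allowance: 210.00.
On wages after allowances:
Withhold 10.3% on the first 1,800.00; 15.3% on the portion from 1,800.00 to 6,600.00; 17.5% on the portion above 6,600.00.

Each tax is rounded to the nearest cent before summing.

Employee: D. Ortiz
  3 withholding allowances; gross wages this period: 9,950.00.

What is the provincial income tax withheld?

1,395.80

Provincial Income Tax: taxable = 9,950.00 − 3×210.00 = 9,320.00
  919.80 + 17.5% × (9,320.00 − 6,600.00) = 919.80 + 17.5% × 2,720.00 = 1,395.80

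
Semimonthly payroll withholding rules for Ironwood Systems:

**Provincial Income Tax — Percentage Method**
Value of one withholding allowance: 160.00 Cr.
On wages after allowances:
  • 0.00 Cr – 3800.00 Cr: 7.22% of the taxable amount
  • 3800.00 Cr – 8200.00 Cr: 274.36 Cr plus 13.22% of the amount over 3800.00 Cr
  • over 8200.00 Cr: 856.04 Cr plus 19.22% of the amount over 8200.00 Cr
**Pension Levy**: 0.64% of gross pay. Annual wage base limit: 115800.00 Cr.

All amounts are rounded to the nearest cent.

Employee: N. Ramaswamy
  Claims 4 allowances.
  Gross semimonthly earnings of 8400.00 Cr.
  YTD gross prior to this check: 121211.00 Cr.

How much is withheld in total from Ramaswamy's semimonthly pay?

797.87 Cr

Provincial Income Tax: taxable = 8400.00 Cr − 4×160.00 Cr = 7760.00 Cr
  274.36 Cr + 13.22% × (7760.00 Cr − 3800.00 Cr) = 274.36 Cr + 13.22% × 3960.00 Cr = 797.87 Cr
Pension Levy: YTD 121211.00 Cr ≥ cap 115800.00 Cr → 0.00 Cr
Total: 797.87 Cr + 0.00 Cr = 797.87 Cr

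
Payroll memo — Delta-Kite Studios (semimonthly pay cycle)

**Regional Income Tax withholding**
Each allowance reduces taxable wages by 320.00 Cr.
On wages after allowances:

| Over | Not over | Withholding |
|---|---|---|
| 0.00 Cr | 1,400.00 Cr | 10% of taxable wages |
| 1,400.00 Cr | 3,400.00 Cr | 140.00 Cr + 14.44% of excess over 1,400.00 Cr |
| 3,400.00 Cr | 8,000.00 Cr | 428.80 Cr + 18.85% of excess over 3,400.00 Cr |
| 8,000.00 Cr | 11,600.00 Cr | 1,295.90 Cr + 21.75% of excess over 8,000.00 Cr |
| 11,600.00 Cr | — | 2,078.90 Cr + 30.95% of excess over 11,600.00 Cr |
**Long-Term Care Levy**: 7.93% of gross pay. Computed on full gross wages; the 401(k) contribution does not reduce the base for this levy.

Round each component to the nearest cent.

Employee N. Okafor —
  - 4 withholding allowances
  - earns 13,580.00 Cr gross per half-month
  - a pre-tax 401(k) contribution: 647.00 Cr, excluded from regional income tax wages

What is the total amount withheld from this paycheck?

3,172.19 Cr

Regional Income Tax: taxable = 13,580.00 Cr − 647.00 Cr − 4×320.00 Cr = 11,653.00 Cr
  2,078.90 Cr + 30.95% × (11,653.00 Cr − 11,600.00 Cr) = 2,078.90 Cr + 30.95% × 53.00 Cr = 2,095.30 Cr
Long-Term Care Levy: 7.93% × 13,580.00 Cr = 1,076.89 Cr
Total: 2,095.30 Cr + 1,076.89 Cr = 3,172.19 Cr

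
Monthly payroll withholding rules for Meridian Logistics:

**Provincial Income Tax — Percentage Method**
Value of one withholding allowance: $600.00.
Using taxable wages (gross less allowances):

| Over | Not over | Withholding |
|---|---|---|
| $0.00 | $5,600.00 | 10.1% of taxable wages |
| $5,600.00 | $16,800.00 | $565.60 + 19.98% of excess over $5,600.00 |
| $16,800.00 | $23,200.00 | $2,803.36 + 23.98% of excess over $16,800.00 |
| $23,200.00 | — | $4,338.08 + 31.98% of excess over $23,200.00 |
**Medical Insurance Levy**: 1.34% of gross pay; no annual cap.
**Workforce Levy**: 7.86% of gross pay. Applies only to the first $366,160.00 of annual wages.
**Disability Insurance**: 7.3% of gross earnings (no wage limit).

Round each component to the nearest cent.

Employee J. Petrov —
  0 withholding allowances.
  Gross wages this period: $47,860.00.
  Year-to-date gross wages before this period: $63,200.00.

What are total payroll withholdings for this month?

$20,121.25

Provincial Income Tax: taxable = $47,860.00
  $4,338.08 + 31.98% × ($47,860.00 − $23,200.00) = $4,338.08 + 31.98% × $24,660.00 = $12,224.35
Medical Insurance Levy: 1.34% × $47,860.00 = $641.32
Workforce Levy: 7.86% × $47,860.00 = $3,761.80
Disability Insurance: 7.3% × $47,860.00 = $3,493.78
Total: $12,224.35 + $641.32 + $3,761.80 + $3,493.78 = $20,121.25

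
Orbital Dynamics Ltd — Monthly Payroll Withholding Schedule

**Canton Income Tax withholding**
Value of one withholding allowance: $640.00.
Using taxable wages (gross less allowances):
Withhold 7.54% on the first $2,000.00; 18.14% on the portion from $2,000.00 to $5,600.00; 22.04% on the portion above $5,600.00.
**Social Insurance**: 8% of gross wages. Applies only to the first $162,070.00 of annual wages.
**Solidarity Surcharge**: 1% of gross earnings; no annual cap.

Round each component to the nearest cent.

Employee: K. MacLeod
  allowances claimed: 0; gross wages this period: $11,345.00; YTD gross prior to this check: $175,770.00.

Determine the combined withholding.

$2,183.49

Canton Income Tax: taxable = $11,345.00
  $803.84 + 22.04% × ($11,345.00 − $5,600.00) = $803.84 + 22.04% × $5,745.00 = $2,070.04
Social Insurance: YTD $175,770.00 ≥ cap $162,070.00 → $0.00
Solidarity Surcharge: 1% × $11,345.00 = $113.45
Total: $2,070.04 + $0.00 + $113.45 = $2,183.49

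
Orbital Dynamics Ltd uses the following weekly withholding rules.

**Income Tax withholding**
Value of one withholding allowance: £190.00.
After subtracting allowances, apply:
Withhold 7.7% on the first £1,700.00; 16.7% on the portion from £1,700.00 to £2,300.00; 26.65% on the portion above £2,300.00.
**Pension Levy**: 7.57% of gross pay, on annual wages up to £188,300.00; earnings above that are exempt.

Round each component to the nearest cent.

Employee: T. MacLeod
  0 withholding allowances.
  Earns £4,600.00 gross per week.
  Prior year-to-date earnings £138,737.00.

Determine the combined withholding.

£1,192.27

Income Tax: taxable = £4,600.00
  £231.10 + 26.65% × (£4,600.00 − £2,300.00) = £231.10 + 26.65% × £2,300.00 = £844.05
Pension Levy: 7.57% × £4,600.00 = £348.22
Total: £844.05 + £348.22 = £1,192.27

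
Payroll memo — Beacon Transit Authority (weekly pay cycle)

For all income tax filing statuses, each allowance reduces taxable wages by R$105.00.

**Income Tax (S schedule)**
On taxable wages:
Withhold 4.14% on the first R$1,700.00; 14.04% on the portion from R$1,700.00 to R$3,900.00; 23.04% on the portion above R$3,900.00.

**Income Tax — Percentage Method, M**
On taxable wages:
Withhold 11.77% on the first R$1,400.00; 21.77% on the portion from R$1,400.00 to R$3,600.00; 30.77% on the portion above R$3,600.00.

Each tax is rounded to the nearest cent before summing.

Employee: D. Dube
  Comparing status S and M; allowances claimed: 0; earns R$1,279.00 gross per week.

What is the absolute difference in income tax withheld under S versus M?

Income Tax (S): taxable = R$1,279.00
  4.14% × R$1,279.00 = R$52.95
Income Tax (M): taxable = R$1,279.00
  11.77% × R$1,279.00 = R$150.54
Difference: |R$52.95 − R$150.54| = R$97.59 (higher under M)

R$97.59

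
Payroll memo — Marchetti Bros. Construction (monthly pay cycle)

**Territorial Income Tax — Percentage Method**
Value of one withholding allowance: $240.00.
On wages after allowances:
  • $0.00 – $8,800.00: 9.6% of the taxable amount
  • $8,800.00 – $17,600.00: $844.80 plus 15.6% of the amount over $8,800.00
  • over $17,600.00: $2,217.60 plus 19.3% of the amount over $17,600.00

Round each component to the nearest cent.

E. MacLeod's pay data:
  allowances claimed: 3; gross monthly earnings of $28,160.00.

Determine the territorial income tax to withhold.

Territorial Income Tax: taxable = $28,160.00 − 3×$240.00 = $27,440.00
  $2,217.60 + 19.3% × ($27,440.00 − $17,600.00) = $2,217.60 + 19.3% × $9,840.00 = $4,116.72

$4,116.72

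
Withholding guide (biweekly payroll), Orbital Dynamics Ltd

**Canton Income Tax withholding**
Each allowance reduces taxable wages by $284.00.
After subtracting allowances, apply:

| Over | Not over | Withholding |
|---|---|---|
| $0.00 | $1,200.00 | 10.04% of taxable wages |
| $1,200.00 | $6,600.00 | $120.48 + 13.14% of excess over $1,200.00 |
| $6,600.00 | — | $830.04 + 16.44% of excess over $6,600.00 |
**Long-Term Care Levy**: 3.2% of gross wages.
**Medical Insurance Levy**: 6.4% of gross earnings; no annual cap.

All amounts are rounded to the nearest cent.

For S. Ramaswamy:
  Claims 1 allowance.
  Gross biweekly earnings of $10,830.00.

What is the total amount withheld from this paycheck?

$2,518.44

Canton Income Tax: taxable = $10,830.00 − 1×$284.00 = $10,546.00
  $830.04 + 16.44% × ($10,546.00 − $6,600.00) = $830.04 + 16.44% × $3,946.00 = $1,478.76
Long-Term Care Levy: 3.2% × $10,830.00 = $346.56
Medical Insurance Levy: 6.4% × $10,830.00 = $693.12
Total: $1,478.76 + $346.56 + $693.12 = $2,518.44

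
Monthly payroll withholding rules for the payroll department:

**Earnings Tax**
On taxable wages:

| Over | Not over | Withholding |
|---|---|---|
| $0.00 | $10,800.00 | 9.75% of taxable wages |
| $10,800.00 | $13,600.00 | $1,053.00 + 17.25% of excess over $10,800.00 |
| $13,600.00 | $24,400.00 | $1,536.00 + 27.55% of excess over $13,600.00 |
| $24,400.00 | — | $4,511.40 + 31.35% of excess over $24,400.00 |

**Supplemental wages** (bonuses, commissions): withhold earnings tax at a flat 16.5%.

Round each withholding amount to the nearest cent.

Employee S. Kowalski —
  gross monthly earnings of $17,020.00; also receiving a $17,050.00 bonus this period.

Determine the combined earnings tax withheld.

Earnings Tax: taxable = $17,020.00
  $1,536.00 + 27.55% × ($17,020.00 − $13,600.00) = $1,536.00 + 27.55% × $3,420.00 = $2,478.21
Supplemental (16.5% flat on bonus): 16.5% × $17,050.00 = $2,813.25
Total earnings tax: $2,478.21 + $2,813.25 = $5,291.46

$5,291.46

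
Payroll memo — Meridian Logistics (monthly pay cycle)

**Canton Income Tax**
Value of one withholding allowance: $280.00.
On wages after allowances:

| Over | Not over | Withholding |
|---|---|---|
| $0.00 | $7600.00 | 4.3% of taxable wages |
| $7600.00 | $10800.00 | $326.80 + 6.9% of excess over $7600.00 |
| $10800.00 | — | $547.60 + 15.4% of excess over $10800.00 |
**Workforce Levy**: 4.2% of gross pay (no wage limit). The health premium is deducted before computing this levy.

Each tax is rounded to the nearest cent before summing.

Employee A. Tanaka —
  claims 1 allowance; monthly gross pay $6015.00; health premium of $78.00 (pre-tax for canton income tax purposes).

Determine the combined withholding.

Canton Income Tax: taxable = $6015.00 − $78.00 − 1×$280.00 = $5657.00
  4.3% × $5657.00 = $243.25
Workforce Levy: 4.2% × $5937.00 = $249.35
Total: $243.25 + $249.35 = $492.60

$492.60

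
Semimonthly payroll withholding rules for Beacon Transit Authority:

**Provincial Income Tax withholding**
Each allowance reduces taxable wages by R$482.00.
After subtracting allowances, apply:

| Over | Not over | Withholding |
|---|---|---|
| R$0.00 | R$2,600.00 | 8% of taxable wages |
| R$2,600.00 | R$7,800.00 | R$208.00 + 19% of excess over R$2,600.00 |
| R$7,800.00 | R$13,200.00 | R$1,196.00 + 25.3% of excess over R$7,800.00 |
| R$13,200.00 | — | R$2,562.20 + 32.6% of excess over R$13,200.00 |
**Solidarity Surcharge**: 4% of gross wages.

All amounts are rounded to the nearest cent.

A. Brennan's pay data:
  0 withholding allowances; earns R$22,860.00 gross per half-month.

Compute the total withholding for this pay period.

Provincial Income Tax: taxable = R$22,860.00
  R$2,562.20 + 32.6% × (R$22,860.00 − R$13,200.00) = R$2,562.20 + 32.6% × R$9,660.00 = R$5,711.36
Solidarity Surcharge: 4% × R$22,860.00 = R$914.40
Total: R$5,711.36 + R$914.40 = R$6,625.76

R$6,625.76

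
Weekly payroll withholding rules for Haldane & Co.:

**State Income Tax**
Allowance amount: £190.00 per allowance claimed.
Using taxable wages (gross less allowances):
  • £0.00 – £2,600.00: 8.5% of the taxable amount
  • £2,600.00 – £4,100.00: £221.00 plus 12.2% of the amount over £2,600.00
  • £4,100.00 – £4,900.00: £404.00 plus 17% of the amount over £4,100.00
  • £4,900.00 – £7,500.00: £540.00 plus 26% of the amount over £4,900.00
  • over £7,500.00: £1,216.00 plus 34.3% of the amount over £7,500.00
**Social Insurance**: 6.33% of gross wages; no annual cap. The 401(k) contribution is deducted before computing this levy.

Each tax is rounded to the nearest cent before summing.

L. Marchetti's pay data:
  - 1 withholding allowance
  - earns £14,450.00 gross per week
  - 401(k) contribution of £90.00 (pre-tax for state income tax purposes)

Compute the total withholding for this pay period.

£4,412.80

State Income Tax: taxable = £14,450.00 − £90.00 − 1×£190.00 = £14,170.00
  £1,216.00 + 34.3% × (£14,170.00 − £7,500.00) = £1,216.00 + 34.3% × £6,670.00 = £3,503.81
Social Insurance: 6.33% × £14,360.00 = £908.99
Total: £3,503.81 + £908.99 = £4,412.80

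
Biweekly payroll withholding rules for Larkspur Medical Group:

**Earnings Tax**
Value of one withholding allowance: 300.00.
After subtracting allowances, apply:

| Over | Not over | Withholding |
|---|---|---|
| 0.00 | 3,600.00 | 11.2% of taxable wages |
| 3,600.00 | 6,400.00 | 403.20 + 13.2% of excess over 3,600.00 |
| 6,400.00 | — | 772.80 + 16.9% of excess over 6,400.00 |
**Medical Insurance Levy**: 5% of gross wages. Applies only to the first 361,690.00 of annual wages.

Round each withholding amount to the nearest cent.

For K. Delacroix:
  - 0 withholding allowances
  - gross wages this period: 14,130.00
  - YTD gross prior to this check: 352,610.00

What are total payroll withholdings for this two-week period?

2,533.17

Earnings Tax: taxable = 14,130.00
  772.80 + 16.9% × (14,130.00 − 6,400.00) = 772.80 + 16.9% × 7,730.00 = 2,079.17
Medical Insurance Levy: cap 361,690.00 − YTD 352,610.00 = 9,080.00 subject; 5% × 9,080.00 = 454.00
Total: 2,079.17 + 454.00 = 2,533.17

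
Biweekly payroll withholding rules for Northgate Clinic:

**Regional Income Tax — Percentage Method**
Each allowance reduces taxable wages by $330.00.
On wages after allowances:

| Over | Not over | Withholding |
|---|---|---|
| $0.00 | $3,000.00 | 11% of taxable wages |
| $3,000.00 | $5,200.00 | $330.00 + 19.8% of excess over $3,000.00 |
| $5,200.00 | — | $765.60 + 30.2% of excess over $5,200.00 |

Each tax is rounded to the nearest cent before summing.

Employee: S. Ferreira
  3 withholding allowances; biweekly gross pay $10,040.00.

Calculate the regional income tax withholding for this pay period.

$1,928.30

Regional Income Tax: taxable = $10,040.00 − 3×$330.00 = $9,050.00
  $765.60 + 30.2% × ($9,050.00 − $5,200.00) = $765.60 + 30.2% × $3,850.00 = $1,928.30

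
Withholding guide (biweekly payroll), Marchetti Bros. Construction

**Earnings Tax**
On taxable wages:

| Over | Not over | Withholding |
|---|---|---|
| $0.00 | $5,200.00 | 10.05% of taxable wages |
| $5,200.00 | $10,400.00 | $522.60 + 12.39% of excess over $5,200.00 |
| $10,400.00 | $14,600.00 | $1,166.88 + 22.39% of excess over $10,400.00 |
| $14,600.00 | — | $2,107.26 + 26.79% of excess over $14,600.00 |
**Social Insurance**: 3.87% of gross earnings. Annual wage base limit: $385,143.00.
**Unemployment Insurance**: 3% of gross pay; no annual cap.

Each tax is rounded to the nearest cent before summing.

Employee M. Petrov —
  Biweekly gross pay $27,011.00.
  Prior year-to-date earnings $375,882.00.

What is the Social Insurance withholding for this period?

Social Insurance: cap $385,143.00 − YTD $375,882.00 = $9,261.00 subject; 3.87% × $9,261.00 = $358.40

$358.40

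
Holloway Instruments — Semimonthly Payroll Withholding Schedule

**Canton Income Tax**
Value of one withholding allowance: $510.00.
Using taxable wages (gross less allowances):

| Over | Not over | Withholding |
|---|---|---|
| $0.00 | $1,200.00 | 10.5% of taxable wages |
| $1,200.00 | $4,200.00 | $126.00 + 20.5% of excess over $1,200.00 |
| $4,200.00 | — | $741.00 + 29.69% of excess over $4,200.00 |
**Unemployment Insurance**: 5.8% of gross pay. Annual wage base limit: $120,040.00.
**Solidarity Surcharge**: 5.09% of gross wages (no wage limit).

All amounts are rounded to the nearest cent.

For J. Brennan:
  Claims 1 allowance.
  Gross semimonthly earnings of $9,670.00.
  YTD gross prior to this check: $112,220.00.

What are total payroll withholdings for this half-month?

Canton Income Tax: taxable = $9,670.00 − 1×$510.00 = $9,160.00
  $741.00 + 29.69% × ($9,160.00 − $4,200.00) = $741.00 + 29.69% × $4,960.00 = $2,213.62
Unemployment Insurance: cap $120,040.00 − YTD $112,220.00 = $7,820.00 subject; 5.8% × $7,820.00 = $453.56
Solidarity Surcharge: 5.09% × $9,670.00 = $492.20
Total: $2,213.62 + $453.56 + $492.20 = $3,159.38

$3,159.38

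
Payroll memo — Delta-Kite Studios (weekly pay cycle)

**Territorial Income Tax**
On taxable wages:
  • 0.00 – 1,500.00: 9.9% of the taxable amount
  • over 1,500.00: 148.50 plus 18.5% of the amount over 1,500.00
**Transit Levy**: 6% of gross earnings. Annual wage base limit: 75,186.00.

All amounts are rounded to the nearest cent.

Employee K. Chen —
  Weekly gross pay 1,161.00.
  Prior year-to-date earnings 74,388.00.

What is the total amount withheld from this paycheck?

162.82

Territorial Income Tax: taxable = 1,161.00
  9.9% × 1,161.00 = 114.94
Transit Levy: cap 75,186.00 − YTD 74,388.00 = 798.00 subject; 6% × 798.00 = 47.88
Total: 114.94 + 47.88 = 162.82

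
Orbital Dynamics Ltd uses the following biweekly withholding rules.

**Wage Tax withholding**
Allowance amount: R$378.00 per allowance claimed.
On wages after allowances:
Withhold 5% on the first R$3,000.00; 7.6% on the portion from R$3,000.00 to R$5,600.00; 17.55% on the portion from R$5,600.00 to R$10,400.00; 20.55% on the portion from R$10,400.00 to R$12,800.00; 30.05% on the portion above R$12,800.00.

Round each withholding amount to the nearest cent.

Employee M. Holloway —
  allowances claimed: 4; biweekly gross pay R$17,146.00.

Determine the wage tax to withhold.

Wage Tax: taxable = R$17,146.00 − 4×R$378.00 = R$15,634.00
  R$1,683.20 + 30.05% × (R$15,634.00 − R$12,800.00) = R$1,683.20 + 30.05% × R$2,834.00 = R$2,534.82

R$2,534.82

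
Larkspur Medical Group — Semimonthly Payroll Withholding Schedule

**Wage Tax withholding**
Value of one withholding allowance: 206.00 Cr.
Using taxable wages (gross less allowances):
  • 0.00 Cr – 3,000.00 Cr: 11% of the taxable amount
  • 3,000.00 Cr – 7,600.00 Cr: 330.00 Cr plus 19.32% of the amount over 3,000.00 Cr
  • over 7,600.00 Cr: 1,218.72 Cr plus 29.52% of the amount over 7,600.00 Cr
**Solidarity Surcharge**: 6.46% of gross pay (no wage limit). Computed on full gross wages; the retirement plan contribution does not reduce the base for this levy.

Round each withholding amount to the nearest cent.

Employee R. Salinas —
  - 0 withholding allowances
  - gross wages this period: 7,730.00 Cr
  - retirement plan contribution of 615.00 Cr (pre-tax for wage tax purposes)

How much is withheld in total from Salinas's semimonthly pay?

Wage Tax: taxable = 7,730.00 Cr − 615.00 Cr = 7,115.00 Cr
  330.00 Cr + 19.32% × (7,115.00 Cr − 3,000.00 Cr) = 330.00 Cr + 19.32% × 4,115.00 Cr = 1,125.02 Cr
Solidarity Surcharge: 6.46% × 7,730.00 Cr = 499.36 Cr
Total: 1,125.02 Cr + 499.36 Cr = 1,624.38 Cr

1,624.38 Cr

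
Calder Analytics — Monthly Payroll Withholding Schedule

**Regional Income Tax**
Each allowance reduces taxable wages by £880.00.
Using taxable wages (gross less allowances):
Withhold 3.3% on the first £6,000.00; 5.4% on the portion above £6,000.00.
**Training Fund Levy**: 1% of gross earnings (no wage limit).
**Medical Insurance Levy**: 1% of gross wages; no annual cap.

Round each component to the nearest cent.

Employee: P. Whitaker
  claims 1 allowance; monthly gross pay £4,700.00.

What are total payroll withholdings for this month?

Regional Income Tax: taxable = £4,700.00 − 1×£880.00 = £3,820.00
  3.3% × £3,820.00 = £126.06
Training Fund Levy: 1% × £4,700.00 = £47.00
Medical Insurance Levy: 1% × £4,700.00 = £47.00
Total: £126.06 + £47.00 + £47.00 = £220.06

£220.06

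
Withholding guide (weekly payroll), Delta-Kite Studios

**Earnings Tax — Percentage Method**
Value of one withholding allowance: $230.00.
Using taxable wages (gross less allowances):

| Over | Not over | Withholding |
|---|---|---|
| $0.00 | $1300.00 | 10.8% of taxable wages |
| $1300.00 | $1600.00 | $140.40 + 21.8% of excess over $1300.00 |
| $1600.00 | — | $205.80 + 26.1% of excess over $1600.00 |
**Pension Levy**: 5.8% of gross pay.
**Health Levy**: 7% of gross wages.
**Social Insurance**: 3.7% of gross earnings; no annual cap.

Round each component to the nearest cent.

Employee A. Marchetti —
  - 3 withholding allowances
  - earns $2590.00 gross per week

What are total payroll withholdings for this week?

Earnings Tax: taxable = $2590.00 − 3×$230.00 = $1900.00
  $205.80 + 26.1% × ($1900.00 − $1600.00) = $205.80 + 26.1% × $300.00 = $284.10
Pension Levy: 5.8% × $2590.00 = $150.22
Health Levy: 7% × $2590.00 = $181.30
Social Insurance: 3.7% × $2590.00 = $95.83
Total: $284.10 + $150.22 + $181.30 + $95.83 = $711.45

$711.45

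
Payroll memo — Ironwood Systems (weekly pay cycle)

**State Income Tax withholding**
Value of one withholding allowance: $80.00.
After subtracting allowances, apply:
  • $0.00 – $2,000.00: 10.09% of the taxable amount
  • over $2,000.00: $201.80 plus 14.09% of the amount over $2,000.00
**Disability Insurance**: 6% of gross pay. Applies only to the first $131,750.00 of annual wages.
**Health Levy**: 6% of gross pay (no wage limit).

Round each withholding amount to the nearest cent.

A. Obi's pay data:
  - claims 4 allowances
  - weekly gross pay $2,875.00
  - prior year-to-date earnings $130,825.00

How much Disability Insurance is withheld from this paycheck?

Disability Insurance: cap $131,750.00 − YTD $130,825.00 = $925.00 subject; 6% × $925.00 = $55.50

$55.50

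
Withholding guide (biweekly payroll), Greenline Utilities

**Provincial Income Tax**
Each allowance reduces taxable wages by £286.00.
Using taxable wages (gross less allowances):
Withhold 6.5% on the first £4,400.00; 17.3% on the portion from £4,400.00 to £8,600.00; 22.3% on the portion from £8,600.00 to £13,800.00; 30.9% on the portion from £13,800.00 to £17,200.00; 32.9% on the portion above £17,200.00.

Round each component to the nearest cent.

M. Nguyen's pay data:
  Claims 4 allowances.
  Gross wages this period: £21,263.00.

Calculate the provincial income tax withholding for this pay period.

Provincial Income Tax: taxable = £21,263.00 − 4×£286.00 = £20,119.00
  £3,222.80 + 32.9% × (£20,119.00 − £17,200.00) = £3,222.80 + 32.9% × £2,919.00 = £4,183.15

£4,183.15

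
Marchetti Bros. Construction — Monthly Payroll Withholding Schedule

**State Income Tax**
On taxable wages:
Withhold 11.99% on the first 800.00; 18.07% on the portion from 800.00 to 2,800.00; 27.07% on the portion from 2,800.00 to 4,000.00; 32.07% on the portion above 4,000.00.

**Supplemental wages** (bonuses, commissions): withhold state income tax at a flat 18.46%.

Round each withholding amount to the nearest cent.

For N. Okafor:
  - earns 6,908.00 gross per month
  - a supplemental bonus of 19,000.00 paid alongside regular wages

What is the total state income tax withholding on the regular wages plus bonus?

5,222.16

State Income Tax: taxable = 6,908.00
  782.16 + 32.07% × (6,908.00 − 4,000.00) = 782.16 + 32.07% × 2,908.00 = 1,714.76
Supplemental (18.46% flat on bonus): 18.46% × 19,000.00 = 3,507.40
Total state income tax: 1,714.76 + 3,507.40 = 5,222.16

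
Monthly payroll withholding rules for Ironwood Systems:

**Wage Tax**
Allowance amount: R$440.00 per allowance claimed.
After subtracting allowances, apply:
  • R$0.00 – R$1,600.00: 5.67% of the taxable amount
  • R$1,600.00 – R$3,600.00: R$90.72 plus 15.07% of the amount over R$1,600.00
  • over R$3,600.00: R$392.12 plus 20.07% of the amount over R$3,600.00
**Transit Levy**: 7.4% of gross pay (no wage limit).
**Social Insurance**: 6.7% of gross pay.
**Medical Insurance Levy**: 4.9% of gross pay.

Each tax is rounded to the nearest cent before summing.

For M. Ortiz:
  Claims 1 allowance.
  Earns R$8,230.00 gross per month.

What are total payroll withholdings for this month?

R$2,796.75

Wage Tax: taxable = R$8,230.00 − 1×R$440.00 = R$7,790.00
  R$392.12 + 20.07% × (R$7,790.00 − R$3,600.00) = R$392.12 + 20.07% × R$4,190.00 = R$1,233.05
Transit Levy: 7.4% × R$8,230.00 = R$609.02
Social Insurance: 6.7% × R$8,230.00 = R$551.41
Medical Insurance Levy: 4.9% × R$8,230.00 = R$403.27
Total: R$1,233.05 + R$609.02 + R$551.41 + R$403.27 = R$2,796.75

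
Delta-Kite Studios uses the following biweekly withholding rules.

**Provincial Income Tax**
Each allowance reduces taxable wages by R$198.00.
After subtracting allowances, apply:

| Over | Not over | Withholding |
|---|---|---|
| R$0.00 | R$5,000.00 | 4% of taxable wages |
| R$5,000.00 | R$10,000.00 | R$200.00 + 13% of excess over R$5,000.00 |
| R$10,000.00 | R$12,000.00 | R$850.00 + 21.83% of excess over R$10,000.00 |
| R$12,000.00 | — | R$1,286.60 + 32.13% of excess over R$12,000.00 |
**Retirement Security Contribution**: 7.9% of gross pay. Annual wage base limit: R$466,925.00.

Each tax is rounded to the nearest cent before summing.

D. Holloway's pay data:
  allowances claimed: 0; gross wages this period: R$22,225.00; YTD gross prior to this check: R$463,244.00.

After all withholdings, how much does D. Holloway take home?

R$17,362.31

Provincial Income Tax: taxable = R$22,225.00
  R$1,286.60 + 32.13% × (R$22,225.00 − R$12,000.00) = R$1,286.60 + 32.13% × R$10,225.00 = R$4,571.89
Retirement Security Contribution: cap R$466,925.00 − YTD R$463,244.00 = R$3,681.00 subject; 7.9% × R$3,681.00 = R$290.80
Total withheld: R$4,571.89 + R$290.80 = R$4,862.69
Net pay: R$22,225.00 − R$4,862.69 = R$17,362.31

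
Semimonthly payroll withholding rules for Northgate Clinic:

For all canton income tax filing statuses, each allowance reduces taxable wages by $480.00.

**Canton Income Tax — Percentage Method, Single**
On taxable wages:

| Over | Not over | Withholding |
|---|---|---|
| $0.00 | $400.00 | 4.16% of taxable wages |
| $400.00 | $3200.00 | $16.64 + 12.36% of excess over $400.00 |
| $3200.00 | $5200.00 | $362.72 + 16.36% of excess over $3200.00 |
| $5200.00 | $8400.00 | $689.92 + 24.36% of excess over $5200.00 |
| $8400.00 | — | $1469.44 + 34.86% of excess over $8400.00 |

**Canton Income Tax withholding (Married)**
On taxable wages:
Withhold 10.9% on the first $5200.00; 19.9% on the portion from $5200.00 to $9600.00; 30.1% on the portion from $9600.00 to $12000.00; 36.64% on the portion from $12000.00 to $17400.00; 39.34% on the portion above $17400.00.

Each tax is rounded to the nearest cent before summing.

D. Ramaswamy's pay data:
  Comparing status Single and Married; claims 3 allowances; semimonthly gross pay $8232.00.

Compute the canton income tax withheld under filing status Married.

Canton Income Tax (Married): taxable = $8232.00 − 3×$480.00 = $6792.00
  $566.80 + 19.9% × ($6792.00 − $5200.00) = $566.80 + 19.9% × $1592.00 = $883.61

$883.61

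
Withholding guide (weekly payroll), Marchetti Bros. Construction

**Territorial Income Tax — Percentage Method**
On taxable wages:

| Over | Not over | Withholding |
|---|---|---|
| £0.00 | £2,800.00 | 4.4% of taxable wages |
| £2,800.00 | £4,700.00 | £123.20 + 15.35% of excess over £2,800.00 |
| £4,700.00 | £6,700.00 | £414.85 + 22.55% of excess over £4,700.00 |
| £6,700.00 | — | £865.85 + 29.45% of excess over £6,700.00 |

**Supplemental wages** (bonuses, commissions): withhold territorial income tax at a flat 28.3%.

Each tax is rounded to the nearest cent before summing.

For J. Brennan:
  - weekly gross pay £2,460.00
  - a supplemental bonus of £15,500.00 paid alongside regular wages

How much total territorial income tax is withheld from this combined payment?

£4,494.74

Territorial Income Tax: taxable = £2,460.00
  4.4% × £2,460.00 = £108.24
Supplemental (28.3% flat on bonus): 28.3% × £15,500.00 = £4,386.50
Total territorial income tax: £108.24 + £4,386.50 = £4,494.74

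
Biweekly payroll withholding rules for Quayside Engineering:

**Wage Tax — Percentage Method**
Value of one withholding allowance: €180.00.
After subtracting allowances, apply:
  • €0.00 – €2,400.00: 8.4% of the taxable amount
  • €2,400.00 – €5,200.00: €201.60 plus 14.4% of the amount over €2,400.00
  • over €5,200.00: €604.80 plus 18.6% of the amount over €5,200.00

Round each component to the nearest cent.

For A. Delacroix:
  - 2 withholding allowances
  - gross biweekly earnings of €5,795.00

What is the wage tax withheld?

Wage Tax: taxable = €5,795.00 − 2×€180.00 = €5,435.00
  €604.80 + 18.6% × (€5,435.00 − €5,200.00) = €604.80 + 18.6% × €235.00 = €648.51

€648.51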